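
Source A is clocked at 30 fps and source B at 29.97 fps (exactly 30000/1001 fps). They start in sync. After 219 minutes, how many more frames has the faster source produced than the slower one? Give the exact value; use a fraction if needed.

394200/1001 frames

219 min = 13140 s.
A emits 30 × 13140 = 394200 frames; B emits 30000/1001 × 13140 = 394200000/1001.
Difference = 394200/1001 frames (≈ 393.8062); B is behind A.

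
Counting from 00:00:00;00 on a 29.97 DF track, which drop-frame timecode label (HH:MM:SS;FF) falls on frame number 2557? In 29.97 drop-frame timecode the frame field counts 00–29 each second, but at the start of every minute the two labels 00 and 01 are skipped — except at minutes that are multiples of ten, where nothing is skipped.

00:01:25;09

Each 10-minute DF block holds 10 × 60 × 30 − 9 × 2 = 17982 frames. 2557 ÷ 17982 → 0 full blocks, remainder 2557.
Within the partial block the first minute is 1800 frames and each further minute 1798, so 1 further minute boundary passed. Total skipped labels = 18 × 0 + 2 × 1 = 2.
Non-drop label index = 2557 + 2 = 2559; at 30 labels/s that is 00:01:25:09, i.e. DF 00:01:25;09.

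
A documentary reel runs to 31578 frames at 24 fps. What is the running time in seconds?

Running time = 31578 / (24) = 1315.75 s.

1315.75 seconds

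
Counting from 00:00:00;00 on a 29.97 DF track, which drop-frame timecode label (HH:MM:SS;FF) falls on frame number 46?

Each 10-minute DF block holds 10 × 60 × 30 − 9 × 2 = 17982 frames. 46 ÷ 17982 → 0 full blocks, remainder 46.
Within the partial block the first minute is 1800 frames and each further minute 1798, so 0 further minute boundaries passed. Total skipped labels = 18 × 0 + 2 × 0 = 0.
Non-drop label index = 46 + 0 = 46; at 30 labels/s that is 00:00:01:16, i.e. DF 00:00:01;16.

00:00:01;16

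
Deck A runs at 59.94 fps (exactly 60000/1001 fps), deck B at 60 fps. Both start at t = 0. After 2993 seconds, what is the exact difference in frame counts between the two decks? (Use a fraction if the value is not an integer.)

A emits 60000/1001 × 2993 = 179580000/1001 frames; B emits 60 × 2993 = 179580.
Difference = 179580/1001 frames (≈ 179.4006); B is ahead of A.

179580/1001 frames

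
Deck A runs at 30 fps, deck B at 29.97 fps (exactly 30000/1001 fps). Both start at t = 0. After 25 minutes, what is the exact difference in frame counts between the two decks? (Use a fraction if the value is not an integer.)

45000/1001 frames

25 min = 1500 s.
A emits 30 × 1500 = 45000 frames; B emits 30000/1001 × 1500 = 45000000/1001.
Difference = 45000/1001 frames (≈ 44.9550); B is behind A.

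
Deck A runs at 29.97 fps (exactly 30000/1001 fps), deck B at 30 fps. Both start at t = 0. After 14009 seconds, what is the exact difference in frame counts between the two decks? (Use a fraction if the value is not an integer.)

A emits 30000/1001 × 14009 = 420270000/1001 frames; B emits 30 × 14009 = 420270.
Difference = 420270/1001 frames (≈ 419.8501); B is ahead of A.

420270/1001 frames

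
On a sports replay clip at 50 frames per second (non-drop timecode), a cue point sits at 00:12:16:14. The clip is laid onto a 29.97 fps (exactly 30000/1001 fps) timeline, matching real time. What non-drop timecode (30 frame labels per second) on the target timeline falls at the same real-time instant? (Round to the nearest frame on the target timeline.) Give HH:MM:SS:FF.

00:12:15:16

Source frame index: (0×3600 + 12×60 + 16) × 50 + 14 = 36814.
Real time: 36814 / (50) = 18407/25 s.
Target frame: (18407/25) × (30000/1001) = 22088400/1001 ≈ 22066.334 → 22066.
At 30 labels/s: frame 22066 → 00:12:15:16.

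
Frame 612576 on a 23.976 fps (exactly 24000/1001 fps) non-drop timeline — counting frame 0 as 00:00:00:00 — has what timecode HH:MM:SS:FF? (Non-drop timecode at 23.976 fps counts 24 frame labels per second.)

612576 ÷ 24 = 25524 full seconds, remainder 0 frames.
25524 s = 7 h 5 min 24 s.
Timecode: 07:05:24:00.

07:05:24:00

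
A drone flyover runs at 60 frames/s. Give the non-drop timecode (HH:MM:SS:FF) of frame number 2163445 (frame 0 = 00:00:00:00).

10:00:57:25

2163445 ÷ 60 = 36057 full seconds, remainder 25 frames.
36057 s = 10 h 0 min 57 s.
Timecode: 10:00:57:25.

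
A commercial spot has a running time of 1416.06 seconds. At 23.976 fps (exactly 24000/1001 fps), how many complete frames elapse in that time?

Frames = 1416.06 × 24000/1001 = 33985440/1001 ≈ 33951.4885.
Complete frames: 33951.

33951 frames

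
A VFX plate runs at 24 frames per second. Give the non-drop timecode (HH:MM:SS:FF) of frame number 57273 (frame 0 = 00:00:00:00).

00:39:46:09

57273 ÷ 24 = 2386 full seconds, remainder 9 frames.
2386 s = 0 h 39 min 46 s.
Timecode: 00:39:46:09.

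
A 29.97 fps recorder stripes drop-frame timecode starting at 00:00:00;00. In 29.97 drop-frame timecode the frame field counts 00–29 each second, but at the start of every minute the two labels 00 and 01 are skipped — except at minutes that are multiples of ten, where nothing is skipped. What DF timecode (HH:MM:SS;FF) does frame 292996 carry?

Ten DF minutes hold 17982 frames, so frame 292996 lies in block 16 (frames 287712–305693) with 5284 frames into that block.
The block's first minute is 1800 frames and the rest 1798 each; 5284 frames reaches minute 2, so 16 × 18 + 2 × 2 = 292 labels have been skipped so far.
Adding those back, label number 292996 + 292 = 293288 at 30 labels/s is 9776 s + 8 f = 2 h 42 min 56 s frame 8, i.e. 02:42:56;08.

02:42:56;08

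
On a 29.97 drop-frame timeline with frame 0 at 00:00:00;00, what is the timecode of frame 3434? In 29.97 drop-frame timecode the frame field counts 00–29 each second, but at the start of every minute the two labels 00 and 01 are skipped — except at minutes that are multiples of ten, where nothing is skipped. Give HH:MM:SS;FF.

Each 10-minute DF block holds 10 × 60 × 30 − 9 × 2 = 17982 frames. 3434 ÷ 17982 → 0 full blocks, remainder 3434.
Within the partial block the first minute is 1800 frames and each further minute 1798, so 1 further minute boundary passed. Total skipped labels = 18 × 0 + 2 × 1 = 2.
Non-drop label index = 3434 + 2 = 3436; at 30 labels/s that is 00:01:54:16, i.e. DF 00:01:54;16.

00:01:54;16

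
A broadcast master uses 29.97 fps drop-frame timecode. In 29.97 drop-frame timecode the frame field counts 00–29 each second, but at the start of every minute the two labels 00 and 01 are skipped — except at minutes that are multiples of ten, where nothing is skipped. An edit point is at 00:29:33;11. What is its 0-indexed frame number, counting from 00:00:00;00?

As if non-drop at 30 labels/s: (0 × 3600 + 29 × 60 + 33) × 30 + 11 = 53201.
Minute boundaries passed: 29; those not divisible by 10: 29 − 2 = 27; dropped labels = 2 × 27 = 54.
Actual frame index = 53201 − 54 = 53147.

53147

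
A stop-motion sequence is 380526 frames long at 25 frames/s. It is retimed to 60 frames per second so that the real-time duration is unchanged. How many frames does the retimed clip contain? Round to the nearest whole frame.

Frames at target rate = 380526 × (60) / (25) = 4566312/5 ≈ 913262.400.
Nearest whole frame: 913262.

913262 frames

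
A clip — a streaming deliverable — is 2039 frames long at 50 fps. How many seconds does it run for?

40.78 seconds

Running time = 2039 / (50) = 40.78 s.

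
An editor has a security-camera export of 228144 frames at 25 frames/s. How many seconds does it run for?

Running time = 228144 / (25) = 9125.76 s.

9125.76 seconds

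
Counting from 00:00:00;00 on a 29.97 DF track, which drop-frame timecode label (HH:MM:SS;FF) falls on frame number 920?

00:00:30;20

Ten DF minutes hold 17982 frames, so frame 920 lies in block 0 (frames 0–17981) with 920 frames into that block.
The block's first minute is 1800 frames and the rest 1798 each; 920 frames reaches minute 0, so 0 × 18 + 0 × 2 = 0 labels have been skipped so far.
Adding those back, label number 920 + 0 = 920 at 30 labels/s is 30 s + 20 f = 0 h 0 min 30 s frame 20, i.e. 00:00:30;20.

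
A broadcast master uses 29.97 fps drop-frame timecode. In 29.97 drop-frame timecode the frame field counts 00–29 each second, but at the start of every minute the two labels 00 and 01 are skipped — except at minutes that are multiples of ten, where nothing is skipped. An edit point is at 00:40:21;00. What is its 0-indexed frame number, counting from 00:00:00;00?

Complete 10-minute blocks: 4, each 17982 frames → 71928.
Remaining 0 whole minutes in the current block: 0 frames.
Within the current minute: 21 × 30 + 0 = 630. Total = 71928 + 0 + 630 = 72558.

72558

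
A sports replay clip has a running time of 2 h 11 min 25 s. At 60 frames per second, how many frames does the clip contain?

2 h 11 min 25 s = 7885 s.
Frames = 7885 × 60 = 473100.

473100 frames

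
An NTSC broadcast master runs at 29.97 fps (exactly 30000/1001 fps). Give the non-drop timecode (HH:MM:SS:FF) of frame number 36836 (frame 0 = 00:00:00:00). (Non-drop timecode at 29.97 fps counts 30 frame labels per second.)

00:20:27:26

36836 ÷ 30 = 1227 full seconds, remainder 26 frames.
1227 s = 0 h 20 min 27 s.
Timecode: 00:20:27:26.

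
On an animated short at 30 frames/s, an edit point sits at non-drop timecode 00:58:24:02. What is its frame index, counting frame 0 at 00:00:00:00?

frame 105122

Total seconds to the label: (0 × 3600 + 58 × 60 + 24) = 3504.
Frame index = 3504 × 30 + 2 = 105122.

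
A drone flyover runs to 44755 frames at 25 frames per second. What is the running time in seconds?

Running time = 44755 / (25) = 1790.2 s.

1790.2 seconds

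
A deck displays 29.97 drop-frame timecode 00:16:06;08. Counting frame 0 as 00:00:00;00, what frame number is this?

Complete 10-minute blocks: 1, each 17982 frames → 17982.
Remaining 6 whole minutes in the current block: 1800 + 5 × 1798 = 10790 frames.
Within the current minute: 6 × 30 + 8 − 2 = 186 (labels ;00/;01 skipped at this minute). Total = 17982 + 10790 + 186 = 28958.

28958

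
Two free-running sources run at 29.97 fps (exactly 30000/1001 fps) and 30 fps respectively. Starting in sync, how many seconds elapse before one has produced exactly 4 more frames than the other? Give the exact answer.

The gap grows by |30 − 30000/1001| = 30/1001 frames per second.
Time for a 4-frame gap: 4 ÷ (30/1001) = 2002/15 s.

2002/15 seconds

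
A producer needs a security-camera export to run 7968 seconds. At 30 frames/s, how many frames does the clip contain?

Frames = 7968 × 30 = 239040.

239040 frames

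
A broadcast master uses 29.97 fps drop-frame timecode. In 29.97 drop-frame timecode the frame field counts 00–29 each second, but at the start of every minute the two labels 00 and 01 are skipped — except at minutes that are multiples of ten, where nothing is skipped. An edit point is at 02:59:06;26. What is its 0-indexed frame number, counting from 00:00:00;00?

322082

As if non-drop at 30 labels/s: (2 × 3600 + 59 × 60 + 6) × 30 + 26 = 322406.
Minute boundaries passed: 179; those not divisible by 10: 179 − 17 = 162; dropped labels = 2 × 162 = 324.
Actual frame index = 322406 − 324 = 322082.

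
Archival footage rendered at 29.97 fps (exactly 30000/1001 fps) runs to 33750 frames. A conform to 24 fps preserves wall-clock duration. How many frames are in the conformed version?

Target frames = source frames × (target rate / source rate) = 33750 × (24)/(30000/1001) = 33750 × 1001/1250 = 27027.

27027 frames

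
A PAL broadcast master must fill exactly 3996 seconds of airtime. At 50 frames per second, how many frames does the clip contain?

Frames = 3996 × 50 = 199800.

199800 frames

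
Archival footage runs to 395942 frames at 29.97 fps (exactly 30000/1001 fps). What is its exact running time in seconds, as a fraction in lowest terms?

198168971/15000 seconds

Running time = 395942 ÷ (30000/1001) = 395942 × 1001/30000 = 198168971/15000 s.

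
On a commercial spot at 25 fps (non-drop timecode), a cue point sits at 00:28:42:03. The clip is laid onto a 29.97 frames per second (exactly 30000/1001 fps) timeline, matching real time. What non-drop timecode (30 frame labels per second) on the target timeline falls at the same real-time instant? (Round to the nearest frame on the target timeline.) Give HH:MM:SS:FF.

Source frame index: (0×3600 + 28×60 + 42) × 25 + 3 = 43053.
Real time: 43053 / (25) = 43053/25 s.
Target frame: (43053/25) × (30000/1001) = 51663600/1001 ≈ 51611.988 → 51612.
At 30 labels/s: frame 51612 → 00:28:40:12.

00:28:40:12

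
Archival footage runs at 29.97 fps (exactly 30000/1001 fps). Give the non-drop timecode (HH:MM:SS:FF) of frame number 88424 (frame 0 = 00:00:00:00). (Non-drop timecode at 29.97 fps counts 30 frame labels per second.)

00:49:07:14

88424 ÷ 30 = 2947 full seconds, remainder 14 frames.
2947 s = 0 h 49 min 7 s.
Timecode: 00:49:07:14.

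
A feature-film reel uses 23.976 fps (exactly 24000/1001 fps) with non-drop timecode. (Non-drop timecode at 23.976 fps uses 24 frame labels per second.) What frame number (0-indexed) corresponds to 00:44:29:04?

64060

Total seconds to the label: (0 × 3600 + 44 × 60 + 29) = 2669.
Frame index = 2669 × 24 + 4 = 64060.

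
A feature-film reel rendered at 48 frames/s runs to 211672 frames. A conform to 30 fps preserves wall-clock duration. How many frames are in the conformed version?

Target frames = source frames × (target rate / source rate) = 211672 × (30)/(48) = 211672 × 5/8 = 132295.

132295 frames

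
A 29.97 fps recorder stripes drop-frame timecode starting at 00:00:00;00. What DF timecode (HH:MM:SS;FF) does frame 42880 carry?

00:23:50;22

Each 10-minute DF block holds 10 × 60 × 30 − 9 × 2 = 17982 frames. 42880 ÷ 17982 → 2 full blocks, remainder 6916.
Within the partial block the first minute is 1800 frames and each further minute 1798, so 3 further minute boundaries passed. Total skipped labels = 18 × 2 + 2 × 3 = 42.
Non-drop label index = 42880 + 42 = 42922; at 30 labels/s that is 00:23:50:22, i.e. DF 00:23:50;22.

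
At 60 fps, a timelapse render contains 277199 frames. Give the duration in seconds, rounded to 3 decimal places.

4619.983 seconds

Running time = 277199 × 1/60 = 277199/60 s ≈ 4619.983 s.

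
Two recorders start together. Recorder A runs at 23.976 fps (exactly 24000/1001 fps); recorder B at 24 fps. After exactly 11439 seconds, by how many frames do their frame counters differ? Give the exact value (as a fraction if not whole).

274536/1001 frames

A emits 24000/1001 × 11439 = 274536000/1001 frames; B emits 24 × 11439 = 274536.
Difference = 274536/1001 frames (≈ 274.2617); B is ahead of A.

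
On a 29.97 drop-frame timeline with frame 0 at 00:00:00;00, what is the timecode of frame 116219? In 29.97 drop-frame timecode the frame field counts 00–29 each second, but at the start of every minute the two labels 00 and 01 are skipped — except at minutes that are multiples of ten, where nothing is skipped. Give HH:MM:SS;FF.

Each 10-minute DF block holds 10 × 60 × 30 − 9 × 2 = 17982 frames. 116219 ÷ 17982 → 6 full blocks, remainder 8327.
Within the partial block the first minute is 1800 frames and each further minute 1798, so 4 further minute boundaries passed. Total skipped labels = 18 × 6 + 2 × 4 = 116.
Non-drop label index = 116219 + 116 = 116335; at 30 labels/s that is 01:04:37:25, i.e. DF 01:04:37;25.

01:04:37;25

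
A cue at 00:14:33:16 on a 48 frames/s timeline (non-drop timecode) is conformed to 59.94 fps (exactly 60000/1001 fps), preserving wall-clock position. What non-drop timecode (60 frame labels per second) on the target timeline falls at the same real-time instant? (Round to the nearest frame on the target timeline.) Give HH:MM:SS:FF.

Source frame index: (0×3600 + 14×60 + 33) × 48 + 16 = 41920.
Real time: 41920 / (48) = 2620/3 s.
Target frame: (2620/3) × (60000/1001) = 52400000/1001 ≈ 52347.652 → 52348.
At 60 labels/s: frame 52348 → 00:14:32:28.

00:14:32:28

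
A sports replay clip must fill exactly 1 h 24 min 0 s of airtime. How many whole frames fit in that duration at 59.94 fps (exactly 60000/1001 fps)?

302097 frames

1 h 24 min 0 s = 5040 s.
Frames = 5040 × 60000/1001 = 43200000/143 ≈ 302097.9021.
Complete frames: 302097.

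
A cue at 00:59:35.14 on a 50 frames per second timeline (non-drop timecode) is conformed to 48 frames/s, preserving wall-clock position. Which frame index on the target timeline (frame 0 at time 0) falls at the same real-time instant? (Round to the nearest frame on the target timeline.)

frame 171613

Source frame index: (0×3600 + 59×60 + 35) × 50 + 14 = 178764.
Real time: 178764 / (50) = 89382/25 s.
Target frame: (89382/25) × (48) = 4290336/25 ≈ 171613.440 → 171613.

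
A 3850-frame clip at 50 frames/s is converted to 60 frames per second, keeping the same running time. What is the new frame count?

Target frames = source frames × (target rate / source rate) = 3850 × (60)/(50) = 3850 × 6/5 = 4620.

4620 frames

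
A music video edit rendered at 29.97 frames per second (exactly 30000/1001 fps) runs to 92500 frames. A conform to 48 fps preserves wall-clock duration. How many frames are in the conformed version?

148148 frames

Target frames = source frames × (target rate / source rate) = 92500 × (48)/(30000/1001) = 92500 × 1001/625 = 148148.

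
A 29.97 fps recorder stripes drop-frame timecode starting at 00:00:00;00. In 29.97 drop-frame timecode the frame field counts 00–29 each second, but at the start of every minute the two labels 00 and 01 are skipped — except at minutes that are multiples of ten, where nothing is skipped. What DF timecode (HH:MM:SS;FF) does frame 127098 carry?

Ten DF minutes hold 17982 frames, so frame 127098 lies in block 7 (frames 125874–143855) with 1224 frames into that block.
The block's first minute is 1800 frames and the rest 1798 each; 1224 frames reaches minute 0, so 7 × 18 + 0 × 2 = 126 labels have been skipped so far.
Adding those back, label number 127098 + 126 = 127224 at 30 labels/s is 4240 s + 24 f = 1 h 10 min 40 s frame 24, i.e. 01:10:40;24.

01:10:40;24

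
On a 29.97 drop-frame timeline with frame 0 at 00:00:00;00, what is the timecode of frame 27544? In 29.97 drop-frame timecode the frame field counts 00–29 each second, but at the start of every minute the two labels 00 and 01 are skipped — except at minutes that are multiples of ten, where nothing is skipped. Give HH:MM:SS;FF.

00:15:19;02

Ten DF minutes hold 17982 frames, so frame 27544 lies in block 1 (frames 17982–35963) with 9562 frames into that block.
The block's first minute is 1800 frames and the rest 1798 each; 9562 frames reaches minute 5, so 1 × 18 + 5 × 2 = 28 labels have been skipped so far.
Adding those back, label number 27544 + 28 = 27572 at 30 labels/s is 919 s + 2 f = 0 h 15 min 19 s frame 2, i.e. 00:15:19;02.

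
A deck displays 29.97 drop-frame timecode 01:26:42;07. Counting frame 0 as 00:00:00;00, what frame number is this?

155911

Complete 10-minute blocks: 8, each 17982 frames → 143856.
Remaining 6 whole minutes in the current block: 1800 + 5 × 1798 = 10790 frames.
Within the current minute: 42 × 30 + 7 − 2 = 1265 (labels ;00/;01 skipped at this minute). Total = 143856 + 10790 + 1265 = 155911.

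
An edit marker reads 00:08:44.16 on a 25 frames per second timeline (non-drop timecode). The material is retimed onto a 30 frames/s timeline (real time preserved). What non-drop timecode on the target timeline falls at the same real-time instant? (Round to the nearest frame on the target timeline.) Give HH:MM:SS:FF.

00:08:44:19

Source frame index: (0×3600 + 8×60 + 44) × 25 + 16 = 13116.
Real time: 13116 / (25) = 13116/25 s.
Target frame: (13116/25) × (30) = 78696/5 ≈ 15739.200 → 15739.
At 30 labels/s: frame 15739 → 00:08:44:19.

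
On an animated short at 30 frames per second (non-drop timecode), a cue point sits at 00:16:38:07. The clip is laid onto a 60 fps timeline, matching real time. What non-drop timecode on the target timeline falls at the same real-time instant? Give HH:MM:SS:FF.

00:16:38:14

Source frame index: (0×3600 + 16×60 + 38) × 30 + 7 = 29947.
Real time: 29947 / (30) = 29947/30 s.
Target frame: (29947/30) × (60) = 59894.
At 60 labels/s: frame 59894 → 00:16:38:14.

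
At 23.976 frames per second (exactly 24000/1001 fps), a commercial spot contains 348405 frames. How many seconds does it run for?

14531.391875 seconds

Running time = 348405 / (24000/1001) = 14531.391875 s.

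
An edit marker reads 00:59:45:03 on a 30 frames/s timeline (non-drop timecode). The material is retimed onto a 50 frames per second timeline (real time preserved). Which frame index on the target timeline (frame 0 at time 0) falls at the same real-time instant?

Source frame index: (0×3600 + 59×60 + 45) × 30 + 3 = 107553.
Real time: 107553 / (30) = 35851/10 s.
Target frame: (35851/10) × (50) = 179255.

frame 179255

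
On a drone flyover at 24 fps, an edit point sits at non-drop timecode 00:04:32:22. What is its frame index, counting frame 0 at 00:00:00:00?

Total seconds to the label: (0 × 3600 + 4 × 60 + 32) = 272.
Frame index = 272 × 24 + 22 = 6550.

6550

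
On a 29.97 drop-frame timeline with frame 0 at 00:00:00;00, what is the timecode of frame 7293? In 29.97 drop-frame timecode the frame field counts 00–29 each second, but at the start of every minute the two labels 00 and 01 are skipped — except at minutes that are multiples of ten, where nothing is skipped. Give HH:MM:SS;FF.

00:04:03;11

Each 10-minute DF block holds 10 × 60 × 30 − 9 × 2 = 17982 frames. 7293 ÷ 17982 → 0 full blocks, remainder 7293.
Within the partial block the first minute is 1800 frames and each further minute 1798, so 4 further minute boundaries passed. Total skipped labels = 18 × 0 + 2 × 4 = 8.
Non-drop label index = 7293 + 8 = 7301; at 30 labels/s that is 00:04:03:11, i.e. DF 00:04:03;11.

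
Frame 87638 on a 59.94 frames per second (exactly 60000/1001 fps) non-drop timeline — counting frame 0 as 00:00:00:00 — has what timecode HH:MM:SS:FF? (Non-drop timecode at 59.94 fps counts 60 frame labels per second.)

00:24:20:38

87638 ÷ 60 = 1460 full seconds, remainder 38 frames.
1460 s = 0 h 24 min 20 s.
Timecode: 00:24:20:38.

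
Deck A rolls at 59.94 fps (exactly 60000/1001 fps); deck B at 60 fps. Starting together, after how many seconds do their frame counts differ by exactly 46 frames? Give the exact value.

23023/30 seconds

The gap grows by |60 − 60000/1001| = 60/1001 frames per second.
Time for a 46-frame gap: 46 ÷ (60/1001) = 23023/30 s.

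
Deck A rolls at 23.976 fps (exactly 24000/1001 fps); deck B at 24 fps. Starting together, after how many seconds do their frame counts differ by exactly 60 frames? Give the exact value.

The gap grows by |24 − 24000/1001| = 24/1001 frames per second.
Time for a 60-frame gap: 60 ÷ (24/1001) = 2502.5 s.

2502.5 seconds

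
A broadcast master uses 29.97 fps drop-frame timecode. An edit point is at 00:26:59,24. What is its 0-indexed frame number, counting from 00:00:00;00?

48546

Complete 10-minute blocks: 2, each 17982 frames → 35964.
Remaining 6 whole minutes in the current block: 1800 + 5 × 1798 = 10790 frames.
Within the current minute: 59 × 30 + 24 − 2 = 1792 (labels ;00/;01 skipped at this minute). Total = 35964 + 10790 + 1792 = 48546.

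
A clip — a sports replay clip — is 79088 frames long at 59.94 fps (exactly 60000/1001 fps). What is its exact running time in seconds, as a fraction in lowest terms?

4947943/3750 seconds

Running time = 79088 ÷ (60000/1001) = 79088 × 1001/60000 = 4947943/3750 s.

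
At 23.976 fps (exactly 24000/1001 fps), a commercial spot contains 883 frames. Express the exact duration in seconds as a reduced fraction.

Running time = 883 ÷ (24000/1001) = 883 × 1001/24000 = 883883/24000 s.

883883/24000 seconds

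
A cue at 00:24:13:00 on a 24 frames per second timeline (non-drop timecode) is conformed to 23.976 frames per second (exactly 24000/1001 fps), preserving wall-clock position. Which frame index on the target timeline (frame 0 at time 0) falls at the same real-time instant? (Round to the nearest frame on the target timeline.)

Source frame index: (0×3600 + 24×60 + 13) × 24 + 0 = 34872.
Real time: 34872 / (24) = 1453 s.
Target frame: (1453) × (24000/1001) = 34872000/1001 ≈ 34837.163 → 34837.

frame 34837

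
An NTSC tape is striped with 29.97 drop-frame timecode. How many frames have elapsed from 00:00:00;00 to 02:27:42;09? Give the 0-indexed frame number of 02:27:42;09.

265603

Complete 10-minute blocks: 14, each 17982 frames → 251748.
Remaining 7 whole minutes in the current block: 1800 + 6 × 1798 = 12588 frames.
Within the current minute: 42 × 30 + 9 − 2 = 1267 (labels ;00/;01 skipped at this minute). Total = 251748 + 12588 + 1267 = 265603.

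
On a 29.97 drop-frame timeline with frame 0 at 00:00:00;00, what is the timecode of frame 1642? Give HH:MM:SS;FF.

00:00:54;22

Ten DF minutes hold 17982 frames, so frame 1642 lies in block 0 (frames 0–17981) with 1642 frames into that block.
The block's first minute is 1800 frames and the rest 1798 each; 1642 frames reaches minute 0, so 0 × 18 + 0 × 2 = 0 labels have been skipped so far.
Adding those back, label number 1642 + 0 = 1642 at 30 labels/s is 54 s + 22 f = 0 h 0 min 54 s frame 22, i.e. 00:00:54;22.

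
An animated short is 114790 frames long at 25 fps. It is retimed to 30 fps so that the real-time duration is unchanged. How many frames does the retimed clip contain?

137748 frames

Target frames = source frames × (target rate / source rate) = 114790 × (30)/(25) = 114790 × 6/5 = 137748.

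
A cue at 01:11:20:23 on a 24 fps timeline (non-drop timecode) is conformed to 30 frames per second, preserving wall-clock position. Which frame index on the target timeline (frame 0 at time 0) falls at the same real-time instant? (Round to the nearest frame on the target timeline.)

frame 128429

Source frame index: (1×3600 + 11×60 + 20) × 24 + 23 = 102743.
Real time: 102743 / (24) = 102743/24 s.
Target frame: (102743/24) × (30) = 513715/4 ≈ 128428.750 → 128429.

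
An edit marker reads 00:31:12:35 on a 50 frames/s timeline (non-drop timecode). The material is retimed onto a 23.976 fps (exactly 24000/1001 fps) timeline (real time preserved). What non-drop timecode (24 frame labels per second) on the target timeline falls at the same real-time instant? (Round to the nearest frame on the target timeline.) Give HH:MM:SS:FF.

00:31:10:20

Source frame index: (0×3600 + 31×60 + 12) × 50 + 35 = 93635.
Real time: 93635 / (50) = 18727/10 s.
Target frame: (18727/10) × (24000/1001) = 44944800/1001 ≈ 44899.900 → 44900.
At 24 labels/s: frame 44900 → 00:31:10:20.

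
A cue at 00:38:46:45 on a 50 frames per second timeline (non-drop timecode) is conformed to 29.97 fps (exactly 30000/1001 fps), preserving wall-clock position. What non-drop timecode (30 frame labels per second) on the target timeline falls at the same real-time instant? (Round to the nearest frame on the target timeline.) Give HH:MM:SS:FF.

00:38:44:17

Source frame index: (0×3600 + 38×60 + 46) × 50 + 45 = 116345.
Real time: 116345 / (50) = 23269/10 s.
Target frame: (23269/10) × (30000/1001) = 69807000/1001 ≈ 69737.263 → 69737.
At 30 labels/s: frame 69737 → 00:38:44:17.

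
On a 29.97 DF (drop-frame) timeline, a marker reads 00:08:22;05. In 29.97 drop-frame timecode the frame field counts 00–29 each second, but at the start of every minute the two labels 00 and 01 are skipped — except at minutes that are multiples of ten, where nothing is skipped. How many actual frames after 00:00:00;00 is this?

15049

As if non-drop at 30 labels/s: (0 × 3600 + 8 × 60 + 22) × 30 + 5 = 15065.
Minute boundaries passed: 8; those not divisible by 10: 8 − 0 = 8; dropped labels = 2 × 8 = 16.
Actual frame index = 15065 − 16 = 15049.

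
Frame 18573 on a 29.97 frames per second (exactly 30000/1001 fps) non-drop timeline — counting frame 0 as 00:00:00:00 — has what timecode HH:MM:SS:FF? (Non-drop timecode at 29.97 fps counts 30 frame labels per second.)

00:10:19:03

18573 ÷ 30 = 619 full seconds, remainder 3 frames.
619 s = 0 h 10 min 19 s.
Timecode: 00:10:19:03.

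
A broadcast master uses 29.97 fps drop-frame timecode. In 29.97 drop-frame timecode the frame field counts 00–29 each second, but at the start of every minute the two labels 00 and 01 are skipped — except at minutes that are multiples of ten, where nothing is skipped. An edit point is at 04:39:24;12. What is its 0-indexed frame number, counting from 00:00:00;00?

Complete 10-minute blocks: 27, each 17982 frames → 485514.
Remaining 9 whole minutes in the current block: 1800 + 8 × 1798 = 16184 frames.
Within the current minute: 24 × 30 + 12 − 2 = 730 (labels ;00/;01 skipped at this minute). Total = 485514 + 16184 + 730 = 502428.

502428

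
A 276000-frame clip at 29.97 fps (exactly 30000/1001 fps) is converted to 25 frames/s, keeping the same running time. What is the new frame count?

230230 frames

Target frames = source frames × (target rate / source rate) = 276000 × (25)/(30000/1001) = 276000 × 1001/1200 = 230230.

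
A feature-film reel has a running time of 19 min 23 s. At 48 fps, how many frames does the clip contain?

55824 frames

19 min 23 s = 1163 s.
Frames = 1163 × 48 = 55824.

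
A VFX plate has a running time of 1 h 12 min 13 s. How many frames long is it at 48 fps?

1 h 12 min 13 s = 4333 s.
Frames = 4333 × 48 = 207984.

207984 frames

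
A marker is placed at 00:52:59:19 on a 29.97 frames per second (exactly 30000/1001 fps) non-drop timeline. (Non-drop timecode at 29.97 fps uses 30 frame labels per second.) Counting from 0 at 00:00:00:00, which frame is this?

Total seconds to the label: (0 × 3600 + 52 × 60 + 59) = 3179.
Frame index = 3179 × 30 + 19 = 95389.

frame 95389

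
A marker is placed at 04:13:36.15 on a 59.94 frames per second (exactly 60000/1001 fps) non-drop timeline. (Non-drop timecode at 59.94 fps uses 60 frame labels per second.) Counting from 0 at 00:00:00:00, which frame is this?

Total seconds to the label: (4 × 3600 + 13 × 60 + 36) = 15216.
Frame index = 15216 × 60 + 15 = 912975.

912975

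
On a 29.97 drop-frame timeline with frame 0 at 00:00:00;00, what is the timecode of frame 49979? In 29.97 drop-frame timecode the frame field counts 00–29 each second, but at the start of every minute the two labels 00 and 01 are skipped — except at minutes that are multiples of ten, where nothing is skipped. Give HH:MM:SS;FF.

00:27:47;19

Ten DF minutes hold 17982 frames, so frame 49979 lies in block 2 (frames 35964–53945) with 14015 frames into that block.
The block's first minute is 1800 frames and the rest 1798 each; 14015 frames reaches minute 7, so 2 × 18 + 7 × 2 = 50 labels have been skipped so far.
Adding those back, label number 49979 + 50 = 50029 at 30 labels/s is 1667 s + 19 f = 0 h 27 min 47 s frame 19, i.e. 00:27:47;19.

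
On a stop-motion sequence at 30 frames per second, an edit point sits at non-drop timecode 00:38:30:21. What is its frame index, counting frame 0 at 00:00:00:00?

frame 69321

Total seconds to the label: (0 × 3600 + 38 × 60 + 30) = 2310.
Frame index = 2310 × 30 + 21 = 69321.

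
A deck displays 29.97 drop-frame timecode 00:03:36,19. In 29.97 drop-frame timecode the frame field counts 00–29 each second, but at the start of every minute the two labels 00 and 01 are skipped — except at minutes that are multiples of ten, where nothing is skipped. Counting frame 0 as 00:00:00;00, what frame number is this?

As if non-drop at 30 labels/s: (0 × 3600 + 3 × 60 + 36) × 30 + 19 = 6499.
Minute boundaries passed: 3; those not divisible by 10: 3 − 0 = 3; dropped labels = 2 × 3 = 6.
Actual frame index = 6499 − 6 = 6493.

6493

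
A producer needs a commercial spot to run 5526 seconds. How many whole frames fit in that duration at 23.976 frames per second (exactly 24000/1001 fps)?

Frames = 5526 × 24000/1001 = 132624000/1001 ≈ 132491.5085.
Complete frames: 132491.

132491 frames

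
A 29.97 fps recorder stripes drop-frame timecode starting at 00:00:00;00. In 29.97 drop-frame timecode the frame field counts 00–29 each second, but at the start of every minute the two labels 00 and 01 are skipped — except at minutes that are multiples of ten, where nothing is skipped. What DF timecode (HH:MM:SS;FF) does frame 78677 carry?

Ten DF minutes hold 17982 frames, so frame 78677 lies in block 4 (frames 71928–89909) with 6749 frames into that block.
The block's first minute is 1800 frames and the rest 1798 each; 6749 frames reaches minute 3, so 4 × 18 + 3 × 2 = 78 labels have been skipped so far.
Adding those back, label number 78677 + 78 = 78755 at 30 labels/s is 2625 s + 5 f = 0 h 43 min 45 s frame 5, i.e. 00:43:45;05.

00:43:45;05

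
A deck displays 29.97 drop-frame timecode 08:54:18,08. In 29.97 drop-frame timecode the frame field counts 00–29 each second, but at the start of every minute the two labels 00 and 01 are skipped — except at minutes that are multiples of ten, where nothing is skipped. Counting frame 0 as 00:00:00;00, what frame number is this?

960786

Complete 10-minute blocks: 53, each 17982 frames → 953046.
Remaining 4 whole minutes in the current block: 1800 + 3 × 1798 = 7194 frames.
Within the current minute: 18 × 30 + 8 − 2 = 546 (labels ;00/;01 skipped at this minute). Total = 953046 + 7194 + 546 = 960786.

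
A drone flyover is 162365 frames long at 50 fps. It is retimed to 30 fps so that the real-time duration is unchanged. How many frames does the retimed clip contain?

97419 frames

Target frames = source frames × (target rate / source rate) = 162365 × (30)/(50) = 162365 × 3/5 = 97419.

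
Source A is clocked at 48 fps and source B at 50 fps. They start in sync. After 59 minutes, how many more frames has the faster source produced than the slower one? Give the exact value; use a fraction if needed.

7080 frames

59 min = 3540 s.
A emits 48 × 3540 = 169920 frames; B emits 50 × 3540 = 177000.
Difference = 7080 frames; B is ahead of A.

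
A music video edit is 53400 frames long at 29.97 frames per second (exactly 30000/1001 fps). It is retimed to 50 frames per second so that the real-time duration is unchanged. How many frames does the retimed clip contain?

Target frames = source frames × (target rate / source rate) = 53400 × (50)/(30000/1001) = 53400 × 1001/600 = 89089.

89089 frames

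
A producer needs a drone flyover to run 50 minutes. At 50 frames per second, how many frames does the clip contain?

50 min = 3000 s.
Frames = 3000 × 50 = 150000.

150000 frames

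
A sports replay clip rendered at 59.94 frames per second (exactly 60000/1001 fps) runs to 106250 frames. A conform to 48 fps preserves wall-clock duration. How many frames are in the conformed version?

Target frames = source frames × (target rate / source rate) = 106250 × (48)/(60000/1001) = 106250 × 1001/1250 = 85085.

85085 frames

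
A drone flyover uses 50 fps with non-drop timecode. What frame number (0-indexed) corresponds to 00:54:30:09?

Total seconds to the label: (0 × 3600 + 54 × 60 + 30) = 3270.
Frame index = 3270 × 50 + 9 = 163509.

163509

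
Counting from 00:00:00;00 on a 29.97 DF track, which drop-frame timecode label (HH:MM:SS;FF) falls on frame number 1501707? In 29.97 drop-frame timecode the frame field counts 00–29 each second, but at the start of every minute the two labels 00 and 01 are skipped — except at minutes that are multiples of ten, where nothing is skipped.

13:55:07;01

Ten DF minutes hold 17982 frames, so frame 1501707 lies in block 83 (frames 1492506–1510487) with 9201 frames into that block.
The block's first minute is 1800 frames and the rest 1798 each; 9201 frames reaches minute 5, so 83 × 18 + 5 × 2 = 1504 labels have been skipped so far.
Adding those back, label number 1501707 + 1504 = 1503211 at 30 labels/s is 50107 s + 1 f = 13 h 55 min 7 s frame 1, i.e. 13:55:07;01.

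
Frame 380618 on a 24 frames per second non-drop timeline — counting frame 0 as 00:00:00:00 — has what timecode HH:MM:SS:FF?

380618 ÷ 24 = 15859 full seconds, remainder 2 frames.
15859 s = 4 h 24 min 19 s.
Timecode: 04:24:19:02.

04:24:19:02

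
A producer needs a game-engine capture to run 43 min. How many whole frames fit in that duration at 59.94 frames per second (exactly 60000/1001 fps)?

154645 frames

43 min = 2580 s.
Frames = 2580 × 60000/1001 = 154800000/1001 ≈ 154645.3546.
Complete frames: 154645.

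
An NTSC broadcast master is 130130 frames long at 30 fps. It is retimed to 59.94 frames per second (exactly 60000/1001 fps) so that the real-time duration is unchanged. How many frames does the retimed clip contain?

260000 frames

Target frames = source frames × (target rate / source rate) = 130130 × (60000/1001)/(30) = 130130 × 2000/1001 = 260000.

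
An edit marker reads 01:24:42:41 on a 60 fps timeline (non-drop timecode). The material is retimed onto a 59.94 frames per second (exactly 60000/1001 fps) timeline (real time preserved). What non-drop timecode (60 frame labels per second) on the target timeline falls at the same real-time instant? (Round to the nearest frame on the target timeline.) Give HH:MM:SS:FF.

01:24:37:36

Source frame index: (1×3600 + 24×60 + 42) × 60 + 41 = 304961.
Real time: 304961 / (60) = 304961/60 s.
Target frame: (304961/60) × (60000/1001) = 304961000/1001 ≈ 304656.344 → 304656.
At 60 labels/s: frame 304656 → 01:24:37:36.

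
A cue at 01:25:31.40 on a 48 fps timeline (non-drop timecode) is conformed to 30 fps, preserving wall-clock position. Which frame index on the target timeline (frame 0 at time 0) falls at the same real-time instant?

frame 153955

Source frame index: (1×3600 + 25×60 + 31) × 48 + 40 = 246328.
Real time: 246328 / (48) = 30791/6 s.
Target frame: (30791/6) × (30) = 153955.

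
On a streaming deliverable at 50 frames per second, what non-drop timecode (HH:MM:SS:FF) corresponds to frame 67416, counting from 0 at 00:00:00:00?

00:22:28:16

67416 ÷ 50 = 1348 full seconds, remainder 16 frames.
1348 s = 0 h 22 min 28 s.
Timecode: 00:22:28:16.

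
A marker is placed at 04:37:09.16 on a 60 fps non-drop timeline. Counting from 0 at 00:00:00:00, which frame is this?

997756

Total seconds to the label: (4 × 3600 + 37 × 60 + 9) = 16629.
Frame index = 16629 × 60 + 16 = 997756.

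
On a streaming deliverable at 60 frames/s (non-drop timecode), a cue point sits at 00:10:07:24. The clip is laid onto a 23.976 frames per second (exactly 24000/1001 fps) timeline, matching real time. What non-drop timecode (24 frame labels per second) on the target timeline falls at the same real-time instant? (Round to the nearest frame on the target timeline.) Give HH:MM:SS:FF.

00:10:06:19

Source frame index: (0×3600 + 10×60 + 7) × 60 + 24 = 36444.
Real time: 36444 / (60) = 3037/5 s.
Target frame: (3037/5) × (24000/1001) = 14577600/1001 ≈ 14563.037 → 14563.
At 24 labels/s: frame 14563 → 00:10:06:19.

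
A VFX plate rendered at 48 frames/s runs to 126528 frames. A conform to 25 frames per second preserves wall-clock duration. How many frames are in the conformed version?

65900 frames

Target frames = source frames × (target rate / source rate) = 126528 × (25)/(48) = 126528 × 25/48 = 65900.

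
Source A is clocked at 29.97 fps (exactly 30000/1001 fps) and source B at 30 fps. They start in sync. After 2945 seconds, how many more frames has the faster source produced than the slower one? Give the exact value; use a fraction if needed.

A emits 30000/1001 × 2945 = 88350000/1001 frames; B emits 30 × 2945 = 88350.
Difference = 88350/1001 frames (≈ 88.2617); B is ahead of A.

88350/1001 frames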